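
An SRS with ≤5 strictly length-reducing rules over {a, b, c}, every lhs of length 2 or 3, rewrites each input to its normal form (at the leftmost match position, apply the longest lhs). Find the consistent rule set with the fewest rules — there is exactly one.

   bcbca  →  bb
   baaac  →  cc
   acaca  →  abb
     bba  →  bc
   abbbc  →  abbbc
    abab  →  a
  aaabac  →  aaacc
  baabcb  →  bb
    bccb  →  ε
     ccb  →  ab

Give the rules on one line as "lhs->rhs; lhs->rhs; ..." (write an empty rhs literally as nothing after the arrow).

ba->c; ca->b; cb->; ccb->ab

  | bcbca => bca => bb
  | baaac => caac => bac => cc
  | acaca => abca => abb
  | bba => bc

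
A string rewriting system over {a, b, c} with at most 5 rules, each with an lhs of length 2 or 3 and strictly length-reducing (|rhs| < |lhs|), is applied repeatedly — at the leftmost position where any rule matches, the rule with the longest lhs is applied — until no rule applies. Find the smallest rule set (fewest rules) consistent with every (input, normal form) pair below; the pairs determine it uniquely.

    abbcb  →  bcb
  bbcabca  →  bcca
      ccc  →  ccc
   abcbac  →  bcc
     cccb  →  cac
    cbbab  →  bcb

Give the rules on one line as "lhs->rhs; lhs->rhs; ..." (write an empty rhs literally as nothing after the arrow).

  | abbcb => bcb
  | bbcabca => bcabca => bcca
  | ccc
  | abcbac => cbac => bcc

ab->; bb->b; cba->bc; ccb->ac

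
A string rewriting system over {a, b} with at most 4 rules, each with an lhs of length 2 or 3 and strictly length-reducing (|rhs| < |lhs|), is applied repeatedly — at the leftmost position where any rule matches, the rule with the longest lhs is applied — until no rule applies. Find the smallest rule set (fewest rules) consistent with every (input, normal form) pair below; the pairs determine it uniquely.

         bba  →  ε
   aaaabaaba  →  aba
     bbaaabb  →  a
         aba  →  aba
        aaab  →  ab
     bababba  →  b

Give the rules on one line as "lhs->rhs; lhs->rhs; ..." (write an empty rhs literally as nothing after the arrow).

  | bba => ε
  | aaaabaaba => baabaaba => bbbaaba => aaaba => baba => aba
  | bbaaabb => aabb => bbb => a
  | aba

aa->b; bab->ab; bba->; bbb->a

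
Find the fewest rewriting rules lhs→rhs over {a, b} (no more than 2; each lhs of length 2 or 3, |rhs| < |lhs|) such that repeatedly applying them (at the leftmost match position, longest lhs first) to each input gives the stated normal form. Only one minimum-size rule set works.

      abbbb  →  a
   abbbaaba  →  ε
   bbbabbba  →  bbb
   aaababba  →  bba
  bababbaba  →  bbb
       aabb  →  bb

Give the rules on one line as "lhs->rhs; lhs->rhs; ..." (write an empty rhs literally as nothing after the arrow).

  | abbbb => abbb => abb => ab => a
  | abbbaaba => abbaaba => abaaba => aaaba => aba => aa => ε
  | bbbabbba => bbbabba => bbbaba => bbbaa => bbb
  | aaababba => ababba => aabba => bba

aa->; ab->a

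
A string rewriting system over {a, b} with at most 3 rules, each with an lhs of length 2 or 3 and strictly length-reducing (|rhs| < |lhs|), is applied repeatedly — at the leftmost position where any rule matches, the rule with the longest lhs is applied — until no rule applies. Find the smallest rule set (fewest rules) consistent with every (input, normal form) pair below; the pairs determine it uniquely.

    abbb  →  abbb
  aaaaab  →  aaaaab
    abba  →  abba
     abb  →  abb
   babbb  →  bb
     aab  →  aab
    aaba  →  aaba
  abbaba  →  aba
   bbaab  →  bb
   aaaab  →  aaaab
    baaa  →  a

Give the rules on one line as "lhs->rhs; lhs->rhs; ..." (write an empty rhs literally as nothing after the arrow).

  | abbb
  | aaaaab
  | abba
  | abb

baa->; bab->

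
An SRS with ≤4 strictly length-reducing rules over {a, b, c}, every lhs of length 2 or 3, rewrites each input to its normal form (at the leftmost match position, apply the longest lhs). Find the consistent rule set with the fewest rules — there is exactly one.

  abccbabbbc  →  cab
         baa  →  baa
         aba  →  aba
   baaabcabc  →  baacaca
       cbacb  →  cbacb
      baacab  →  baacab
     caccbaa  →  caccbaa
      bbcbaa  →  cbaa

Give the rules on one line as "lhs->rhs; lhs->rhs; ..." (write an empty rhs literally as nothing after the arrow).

abc->ca; bc->c; cca->b

  | abccbabbbc => cacbabbbc => cacbabbc => cacbabc => cacbca => cacca => cab
  | baa
  | aba
  | baaabcabc => baacaabc => baacaca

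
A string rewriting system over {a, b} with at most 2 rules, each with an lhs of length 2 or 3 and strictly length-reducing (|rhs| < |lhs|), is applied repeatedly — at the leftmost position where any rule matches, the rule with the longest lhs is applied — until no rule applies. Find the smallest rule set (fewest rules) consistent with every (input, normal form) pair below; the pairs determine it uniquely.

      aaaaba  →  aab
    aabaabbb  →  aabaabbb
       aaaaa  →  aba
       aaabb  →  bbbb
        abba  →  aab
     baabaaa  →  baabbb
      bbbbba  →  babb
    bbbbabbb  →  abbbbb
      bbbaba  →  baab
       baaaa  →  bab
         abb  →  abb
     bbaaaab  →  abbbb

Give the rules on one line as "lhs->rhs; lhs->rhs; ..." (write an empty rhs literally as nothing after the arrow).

aaa->bb; bba->ab

  | aaaaba => bbaba => abba => aab
  | aabaabbb
  | aaaaa => bbaa => aba
  | aaabb => bbbb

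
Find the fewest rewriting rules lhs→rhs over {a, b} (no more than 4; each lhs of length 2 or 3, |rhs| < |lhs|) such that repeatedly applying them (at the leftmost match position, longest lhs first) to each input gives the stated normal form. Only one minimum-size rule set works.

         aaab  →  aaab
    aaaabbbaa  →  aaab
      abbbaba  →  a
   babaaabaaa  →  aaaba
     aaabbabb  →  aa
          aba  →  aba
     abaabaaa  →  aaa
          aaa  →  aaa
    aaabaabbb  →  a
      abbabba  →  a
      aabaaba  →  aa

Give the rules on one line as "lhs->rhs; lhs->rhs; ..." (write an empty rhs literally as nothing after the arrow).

  | aaab
  | aaaabbbaa => aaabaa => aaab
  | abbbaba => baba => a
  | babaaabaaa => aaabaaa => aaaba

abb->; baa->b; bab->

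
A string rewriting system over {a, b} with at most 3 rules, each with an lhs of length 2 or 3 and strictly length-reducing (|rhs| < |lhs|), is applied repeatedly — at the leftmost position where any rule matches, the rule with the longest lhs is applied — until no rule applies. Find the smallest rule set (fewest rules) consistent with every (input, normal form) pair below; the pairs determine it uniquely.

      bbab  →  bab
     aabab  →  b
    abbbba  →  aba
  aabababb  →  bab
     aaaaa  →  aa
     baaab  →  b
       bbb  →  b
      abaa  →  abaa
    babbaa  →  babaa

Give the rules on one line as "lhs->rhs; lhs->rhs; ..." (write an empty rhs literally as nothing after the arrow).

  | bbab => bab
  | aabab => aaab => b
  | abbbba => abbba => abba => aba
  | aabababb => aaababb => babb => bab

aaa->; aab->aa; bb->b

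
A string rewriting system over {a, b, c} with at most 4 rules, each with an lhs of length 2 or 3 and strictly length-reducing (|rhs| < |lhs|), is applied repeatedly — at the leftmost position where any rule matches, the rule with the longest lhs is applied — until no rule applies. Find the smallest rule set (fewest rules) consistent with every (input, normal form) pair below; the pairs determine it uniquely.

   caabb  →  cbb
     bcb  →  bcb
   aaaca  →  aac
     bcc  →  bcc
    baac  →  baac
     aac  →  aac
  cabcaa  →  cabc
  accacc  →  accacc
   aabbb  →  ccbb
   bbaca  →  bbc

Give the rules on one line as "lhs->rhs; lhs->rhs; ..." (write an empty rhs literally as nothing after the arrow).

  | caabb => cbb
  | bcb
  | aaaca => aac
  | bcc

aab->cc; aca->c; caa->c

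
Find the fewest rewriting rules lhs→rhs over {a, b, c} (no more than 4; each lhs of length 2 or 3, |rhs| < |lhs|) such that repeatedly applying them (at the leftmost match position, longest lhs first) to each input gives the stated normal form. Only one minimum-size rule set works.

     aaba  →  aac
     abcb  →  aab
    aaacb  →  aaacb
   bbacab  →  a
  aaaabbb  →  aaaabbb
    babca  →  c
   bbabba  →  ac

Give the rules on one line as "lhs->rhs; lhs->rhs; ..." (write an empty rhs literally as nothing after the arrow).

aba->ac; bab->c; bc->a; ca->

  | aaba => aac
  | abcb => aab
  | aaacb
  | bbacab => bbab => bc => a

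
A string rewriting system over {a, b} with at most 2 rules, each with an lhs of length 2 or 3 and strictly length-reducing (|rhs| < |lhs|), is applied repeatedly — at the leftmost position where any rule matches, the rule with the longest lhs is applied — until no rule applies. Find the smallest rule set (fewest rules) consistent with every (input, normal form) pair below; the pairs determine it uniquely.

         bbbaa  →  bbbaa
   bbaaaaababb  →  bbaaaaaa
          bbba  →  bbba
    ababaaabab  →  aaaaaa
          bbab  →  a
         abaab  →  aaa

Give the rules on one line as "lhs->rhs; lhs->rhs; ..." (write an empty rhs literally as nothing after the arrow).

  | bbbaa
  | bbaaaaababb => bbaaaaaabb => bbaaaaaab => bbaaaaaa
  | bbba
  | ababaaabab => aabaaabab => aaaaabab => aaaaaab => aaaaaa

ab->a; bab->ab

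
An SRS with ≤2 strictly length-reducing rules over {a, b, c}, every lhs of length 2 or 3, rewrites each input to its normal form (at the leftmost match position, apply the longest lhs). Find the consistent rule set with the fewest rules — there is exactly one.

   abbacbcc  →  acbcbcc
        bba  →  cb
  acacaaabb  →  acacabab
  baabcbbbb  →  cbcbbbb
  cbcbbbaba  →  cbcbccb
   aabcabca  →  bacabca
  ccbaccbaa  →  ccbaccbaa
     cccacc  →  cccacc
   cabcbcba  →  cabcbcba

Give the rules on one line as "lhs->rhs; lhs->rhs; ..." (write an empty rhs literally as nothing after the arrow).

  | abbacbcc => acbcbcc
  | bba => cb
  | acacaaabb => acacabab
  | baabcbbbb => bbacbbbb => cbcbbbb

aab->ba; bba->cb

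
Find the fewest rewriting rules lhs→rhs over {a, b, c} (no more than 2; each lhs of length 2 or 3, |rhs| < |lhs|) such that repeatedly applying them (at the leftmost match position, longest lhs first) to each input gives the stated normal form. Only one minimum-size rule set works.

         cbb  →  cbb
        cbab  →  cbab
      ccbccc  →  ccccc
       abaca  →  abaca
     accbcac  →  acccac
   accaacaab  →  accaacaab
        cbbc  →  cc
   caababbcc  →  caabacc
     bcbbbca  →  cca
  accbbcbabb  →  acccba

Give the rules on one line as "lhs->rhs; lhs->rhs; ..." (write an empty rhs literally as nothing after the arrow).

  | cbb
  | cbab
  | ccbccc => ccccc
  | abaca

abb->a; bc->c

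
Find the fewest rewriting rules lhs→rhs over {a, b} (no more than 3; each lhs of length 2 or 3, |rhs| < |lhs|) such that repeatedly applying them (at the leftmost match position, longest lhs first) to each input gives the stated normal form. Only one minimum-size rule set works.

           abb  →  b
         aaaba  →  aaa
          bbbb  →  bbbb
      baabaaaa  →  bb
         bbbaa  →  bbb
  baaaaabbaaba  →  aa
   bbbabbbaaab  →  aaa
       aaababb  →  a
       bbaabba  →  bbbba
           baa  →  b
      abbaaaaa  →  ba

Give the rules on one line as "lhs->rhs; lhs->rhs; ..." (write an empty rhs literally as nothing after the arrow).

ab->; baa->b; bab->a

  | abb => b
  | aaaba => aaa
  | bbbb
  | baabaaaa => bbaaaa => bbaa => bb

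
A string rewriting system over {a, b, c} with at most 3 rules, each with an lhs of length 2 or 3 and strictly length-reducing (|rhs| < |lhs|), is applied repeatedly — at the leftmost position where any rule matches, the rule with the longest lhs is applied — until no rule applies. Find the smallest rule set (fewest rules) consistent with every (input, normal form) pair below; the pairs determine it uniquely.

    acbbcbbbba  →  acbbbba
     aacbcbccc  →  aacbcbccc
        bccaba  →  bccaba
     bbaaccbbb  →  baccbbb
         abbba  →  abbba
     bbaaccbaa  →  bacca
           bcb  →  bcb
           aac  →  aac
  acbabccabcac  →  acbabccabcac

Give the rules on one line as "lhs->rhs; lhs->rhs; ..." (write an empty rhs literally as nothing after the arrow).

  | acbbcbbbba => acbbbba
  | aacbcbccc
  | bccaba
  | bbaaccbbb => baccbbb

baa->a; bbc->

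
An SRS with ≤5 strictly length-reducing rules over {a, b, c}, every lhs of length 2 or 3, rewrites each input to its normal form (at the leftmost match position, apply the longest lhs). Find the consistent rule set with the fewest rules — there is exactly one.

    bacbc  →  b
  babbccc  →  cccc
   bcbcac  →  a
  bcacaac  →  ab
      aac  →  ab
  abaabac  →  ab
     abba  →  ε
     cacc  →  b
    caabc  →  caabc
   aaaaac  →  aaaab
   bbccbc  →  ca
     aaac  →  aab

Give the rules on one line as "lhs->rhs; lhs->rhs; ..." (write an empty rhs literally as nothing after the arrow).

ac->b; ba->; bb->c; cb->a

  | bacbc => cbc => ac => b
  | babbccc => bbccc => cccc
  | bcbcac => bacac => cac => cb => a
  | bcacaac => bcbaac => baaac => aac => ab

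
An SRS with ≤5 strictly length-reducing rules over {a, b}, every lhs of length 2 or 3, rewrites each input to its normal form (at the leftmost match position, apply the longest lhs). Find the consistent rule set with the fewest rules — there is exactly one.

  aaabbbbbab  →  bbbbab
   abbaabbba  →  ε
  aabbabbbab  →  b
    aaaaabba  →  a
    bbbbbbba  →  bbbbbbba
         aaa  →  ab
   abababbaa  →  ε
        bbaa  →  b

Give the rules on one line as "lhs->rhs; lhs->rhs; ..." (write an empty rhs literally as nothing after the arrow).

aaa->ab; aba->; abb->; baa->

  | aaabbbbbab => abbbbbbab => bbbbab
  | abbaabbba => aabbba => aba => ε
  | aabbabbbab => aabbbab => abab => b
  | aaaaabba => abaabba => abba => a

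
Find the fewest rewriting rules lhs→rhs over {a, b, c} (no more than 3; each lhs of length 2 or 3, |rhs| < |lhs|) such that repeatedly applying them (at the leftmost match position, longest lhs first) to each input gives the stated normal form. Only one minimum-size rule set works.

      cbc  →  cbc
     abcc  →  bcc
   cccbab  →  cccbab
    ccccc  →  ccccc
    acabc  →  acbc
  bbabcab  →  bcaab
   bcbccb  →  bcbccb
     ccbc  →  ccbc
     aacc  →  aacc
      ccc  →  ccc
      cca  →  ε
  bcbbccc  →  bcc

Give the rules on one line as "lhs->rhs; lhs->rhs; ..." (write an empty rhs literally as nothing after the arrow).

  | cbc
  | abcc => bcc
  | cccbab
  | ccccc

abc->bc; bbc->ca; cca->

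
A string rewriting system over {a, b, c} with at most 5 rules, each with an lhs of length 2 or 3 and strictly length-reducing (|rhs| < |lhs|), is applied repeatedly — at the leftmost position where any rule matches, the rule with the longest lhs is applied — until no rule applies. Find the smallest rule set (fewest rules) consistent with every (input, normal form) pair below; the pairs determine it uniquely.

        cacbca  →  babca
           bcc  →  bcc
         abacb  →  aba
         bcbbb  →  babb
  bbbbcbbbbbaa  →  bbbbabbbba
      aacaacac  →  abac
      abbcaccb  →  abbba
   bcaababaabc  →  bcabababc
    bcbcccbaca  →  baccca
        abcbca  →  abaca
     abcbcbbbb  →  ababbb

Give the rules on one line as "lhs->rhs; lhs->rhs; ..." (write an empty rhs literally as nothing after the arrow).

aa->a; cac->ba; cb->a; cba->

  | cacbca => babca
  | bcc
  | abacb => abaa => aba
  | bcbbb => babb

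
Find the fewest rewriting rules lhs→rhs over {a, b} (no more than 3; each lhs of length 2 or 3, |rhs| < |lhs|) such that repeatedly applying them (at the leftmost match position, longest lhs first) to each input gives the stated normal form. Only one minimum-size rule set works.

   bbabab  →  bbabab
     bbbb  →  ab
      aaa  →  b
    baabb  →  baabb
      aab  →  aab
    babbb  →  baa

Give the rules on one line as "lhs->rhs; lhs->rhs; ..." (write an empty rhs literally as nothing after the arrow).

aaa->b; bbb->a

  | bbabab
  | bbbb => ab
  | aaa => b
  | baabb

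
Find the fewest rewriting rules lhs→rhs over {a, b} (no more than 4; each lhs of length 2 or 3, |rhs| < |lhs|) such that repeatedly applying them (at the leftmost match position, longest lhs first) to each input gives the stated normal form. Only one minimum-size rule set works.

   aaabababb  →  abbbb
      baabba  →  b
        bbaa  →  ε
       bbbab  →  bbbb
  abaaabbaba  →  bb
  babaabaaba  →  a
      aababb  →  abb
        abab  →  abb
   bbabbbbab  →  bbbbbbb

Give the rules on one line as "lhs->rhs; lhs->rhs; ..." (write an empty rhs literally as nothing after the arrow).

  | aaabababb => abababb => abbabb => abbbb
  | baabba => aabba => ba => b
  | bbaa => baa => aa => ε
  | bbbab => bbbb

aa->; aab->; ba->b; baa->aa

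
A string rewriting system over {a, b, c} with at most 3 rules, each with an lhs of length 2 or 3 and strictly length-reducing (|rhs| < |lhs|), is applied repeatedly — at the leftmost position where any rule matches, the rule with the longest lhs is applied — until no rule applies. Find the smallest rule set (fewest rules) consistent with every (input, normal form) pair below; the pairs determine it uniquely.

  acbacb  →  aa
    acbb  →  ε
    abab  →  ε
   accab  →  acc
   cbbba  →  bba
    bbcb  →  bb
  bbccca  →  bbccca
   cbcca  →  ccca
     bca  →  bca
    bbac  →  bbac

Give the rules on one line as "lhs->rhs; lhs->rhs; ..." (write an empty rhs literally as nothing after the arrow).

ab->; cb->; cbc->cc

  | acbacb => aacb => aa
  | acbb => ab => ε
  | abab => ab => ε
  | accab => acc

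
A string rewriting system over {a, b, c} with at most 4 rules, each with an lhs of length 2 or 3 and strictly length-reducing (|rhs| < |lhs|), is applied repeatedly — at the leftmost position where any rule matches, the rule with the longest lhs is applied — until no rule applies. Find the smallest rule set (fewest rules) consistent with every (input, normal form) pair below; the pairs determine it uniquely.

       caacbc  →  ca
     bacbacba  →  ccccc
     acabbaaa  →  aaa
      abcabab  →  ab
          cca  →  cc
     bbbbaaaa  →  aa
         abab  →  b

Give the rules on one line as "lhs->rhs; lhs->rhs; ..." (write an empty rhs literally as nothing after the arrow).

  | caacbc => cabc => ca
  | bacbacba => ccbacba => ccccba => ccccc
  | acabbaaa => abbaaa => abcaa => aaa
  | abcabab => aabab => aacb => ab

ac->; ba->c; bc->; cca->cc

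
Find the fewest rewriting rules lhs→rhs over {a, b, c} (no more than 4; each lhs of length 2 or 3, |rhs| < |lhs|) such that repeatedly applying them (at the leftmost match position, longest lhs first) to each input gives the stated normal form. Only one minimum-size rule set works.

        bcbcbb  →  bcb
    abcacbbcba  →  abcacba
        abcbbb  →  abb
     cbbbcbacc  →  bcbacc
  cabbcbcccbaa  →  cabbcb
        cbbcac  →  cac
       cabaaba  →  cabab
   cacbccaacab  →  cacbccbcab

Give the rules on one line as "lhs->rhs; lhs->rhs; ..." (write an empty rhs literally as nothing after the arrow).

aa->b; bba->ab; cbb->; ccc->c

  | bcbcbb => bcb
  | abcacbbcba => abcacba
  | abcbbb => abb
  | cbbbcbacc => bcbacc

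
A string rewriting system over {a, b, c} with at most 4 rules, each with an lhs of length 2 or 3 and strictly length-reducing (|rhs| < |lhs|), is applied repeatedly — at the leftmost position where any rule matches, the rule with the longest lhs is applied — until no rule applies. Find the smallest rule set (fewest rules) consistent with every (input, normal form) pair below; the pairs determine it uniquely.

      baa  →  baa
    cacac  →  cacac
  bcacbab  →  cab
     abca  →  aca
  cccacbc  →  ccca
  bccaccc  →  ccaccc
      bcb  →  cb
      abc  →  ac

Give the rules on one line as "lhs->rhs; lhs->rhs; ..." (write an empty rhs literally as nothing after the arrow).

  | baa
  | cacac
  | bcacbab => cacbab => cab
  | abca => aca

bc->c; cba->; cbc->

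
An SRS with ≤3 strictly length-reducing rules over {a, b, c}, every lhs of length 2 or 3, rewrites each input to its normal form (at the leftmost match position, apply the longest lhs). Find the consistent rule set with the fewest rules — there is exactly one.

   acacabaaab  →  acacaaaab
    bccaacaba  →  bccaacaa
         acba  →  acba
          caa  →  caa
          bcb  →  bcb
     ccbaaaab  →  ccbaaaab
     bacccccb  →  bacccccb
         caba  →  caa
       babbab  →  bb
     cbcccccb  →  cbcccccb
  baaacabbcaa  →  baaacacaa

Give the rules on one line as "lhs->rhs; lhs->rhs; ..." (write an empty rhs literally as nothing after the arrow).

bab->b; cab->ca

  | acacabaaab => acacaaaab
  | bccaacaba => bccaacaa
  | acba
  | caa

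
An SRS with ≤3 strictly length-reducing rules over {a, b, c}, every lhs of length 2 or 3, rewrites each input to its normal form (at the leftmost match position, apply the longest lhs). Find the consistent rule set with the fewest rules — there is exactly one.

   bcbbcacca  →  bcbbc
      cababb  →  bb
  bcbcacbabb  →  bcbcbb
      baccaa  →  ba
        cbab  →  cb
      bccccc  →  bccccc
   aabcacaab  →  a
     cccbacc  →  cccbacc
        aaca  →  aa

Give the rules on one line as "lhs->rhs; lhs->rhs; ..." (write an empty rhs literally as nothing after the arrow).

ab->; ca->

  | bcbbcacca => bcbbcca => bcbbc
  | cababb => babb => bb
  | bcbcacbabb => bcbcbabb => bcbcbb
  | baccaa => baca => ba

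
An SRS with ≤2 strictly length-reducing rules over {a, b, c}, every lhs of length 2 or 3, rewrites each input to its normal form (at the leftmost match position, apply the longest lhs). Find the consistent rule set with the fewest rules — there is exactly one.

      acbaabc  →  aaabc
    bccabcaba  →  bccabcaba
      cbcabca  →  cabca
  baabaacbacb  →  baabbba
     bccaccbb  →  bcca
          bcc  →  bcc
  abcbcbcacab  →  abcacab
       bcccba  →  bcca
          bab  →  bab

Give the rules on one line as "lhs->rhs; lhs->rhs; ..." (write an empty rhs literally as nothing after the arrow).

  | acbaabc => aaabc
  | bccabcaba
  | cbcabca => cabca
  | baabaacbacb => baabbbacb => baabbba

aac->b; cb->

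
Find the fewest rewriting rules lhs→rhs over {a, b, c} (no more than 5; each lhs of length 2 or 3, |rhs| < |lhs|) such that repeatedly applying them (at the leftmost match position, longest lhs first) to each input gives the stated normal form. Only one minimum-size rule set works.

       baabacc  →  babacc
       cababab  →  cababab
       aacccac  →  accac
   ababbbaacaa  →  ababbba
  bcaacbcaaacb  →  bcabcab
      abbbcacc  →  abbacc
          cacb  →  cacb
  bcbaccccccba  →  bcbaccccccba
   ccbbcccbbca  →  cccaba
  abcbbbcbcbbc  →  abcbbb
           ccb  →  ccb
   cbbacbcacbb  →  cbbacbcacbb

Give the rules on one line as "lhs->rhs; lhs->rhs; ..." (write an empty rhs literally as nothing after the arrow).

aa->a; aac->a; bbc->b; bcc->ca

  | baabacc => babacc
  | cababab
  | aacccac => accac
  | ababbbaacaa => ababbbaaa => ababbbaa => ababbba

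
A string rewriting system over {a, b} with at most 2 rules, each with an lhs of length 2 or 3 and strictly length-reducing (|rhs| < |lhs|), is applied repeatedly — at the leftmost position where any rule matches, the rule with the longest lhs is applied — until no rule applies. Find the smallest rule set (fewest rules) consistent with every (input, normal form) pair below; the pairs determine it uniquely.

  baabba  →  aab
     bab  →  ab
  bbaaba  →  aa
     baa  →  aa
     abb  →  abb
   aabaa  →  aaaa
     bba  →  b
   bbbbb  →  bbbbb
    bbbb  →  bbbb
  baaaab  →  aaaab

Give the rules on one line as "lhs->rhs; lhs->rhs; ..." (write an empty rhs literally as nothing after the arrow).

ba->a; bba->b

  | baabba => aabba => aab
  | bab => ab
  | bbaaba => baba => aba => aa
  | baa => aa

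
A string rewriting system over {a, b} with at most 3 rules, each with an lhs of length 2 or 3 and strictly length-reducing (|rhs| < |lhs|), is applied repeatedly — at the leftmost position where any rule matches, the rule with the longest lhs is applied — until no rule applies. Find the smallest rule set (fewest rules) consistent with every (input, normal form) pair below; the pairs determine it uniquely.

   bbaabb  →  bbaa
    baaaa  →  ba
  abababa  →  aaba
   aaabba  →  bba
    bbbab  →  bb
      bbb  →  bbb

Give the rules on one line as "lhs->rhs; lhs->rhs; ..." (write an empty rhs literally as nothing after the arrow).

aaa->; abb->a; bab->

  | bbaabb => bbaa
  | baaaa => ba
  | abababa => aaba
  | aaabba => bba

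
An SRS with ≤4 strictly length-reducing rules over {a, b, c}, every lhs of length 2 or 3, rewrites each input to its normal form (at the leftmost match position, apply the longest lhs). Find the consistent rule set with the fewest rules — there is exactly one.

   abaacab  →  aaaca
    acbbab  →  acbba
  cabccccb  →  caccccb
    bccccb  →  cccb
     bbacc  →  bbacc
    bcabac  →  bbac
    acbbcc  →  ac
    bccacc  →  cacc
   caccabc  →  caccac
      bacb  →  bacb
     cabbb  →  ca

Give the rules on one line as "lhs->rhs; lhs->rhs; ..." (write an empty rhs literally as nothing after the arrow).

  | abaacab => aaacab => aaaca
  | acbbab => acbba
  | cabccccb => caccccb
  | bccccb => cccb

ab->a; bc->; bca->b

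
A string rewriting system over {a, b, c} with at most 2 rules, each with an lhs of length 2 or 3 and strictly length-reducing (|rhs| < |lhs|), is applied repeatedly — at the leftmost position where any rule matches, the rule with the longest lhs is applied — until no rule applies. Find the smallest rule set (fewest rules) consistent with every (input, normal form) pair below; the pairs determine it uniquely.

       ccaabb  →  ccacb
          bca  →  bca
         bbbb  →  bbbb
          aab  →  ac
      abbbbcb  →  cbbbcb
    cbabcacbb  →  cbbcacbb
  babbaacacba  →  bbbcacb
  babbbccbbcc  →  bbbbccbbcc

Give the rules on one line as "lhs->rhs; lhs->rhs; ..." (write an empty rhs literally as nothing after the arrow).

  | ccaabb => ccacb
  | bca
  | bbbb
  | aab => ac

ab->c; ba->b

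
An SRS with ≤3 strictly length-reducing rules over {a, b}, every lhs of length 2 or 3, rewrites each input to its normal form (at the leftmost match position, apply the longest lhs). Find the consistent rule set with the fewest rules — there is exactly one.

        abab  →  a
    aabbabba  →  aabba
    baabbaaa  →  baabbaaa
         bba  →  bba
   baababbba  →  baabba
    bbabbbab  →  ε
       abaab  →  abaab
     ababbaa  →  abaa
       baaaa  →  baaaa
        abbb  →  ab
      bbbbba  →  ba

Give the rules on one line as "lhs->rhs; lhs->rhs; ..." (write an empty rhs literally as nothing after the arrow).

  | abab => a
  | aabbabba => aabba
  | baabbaaa
  | bba

bab->; bbb->b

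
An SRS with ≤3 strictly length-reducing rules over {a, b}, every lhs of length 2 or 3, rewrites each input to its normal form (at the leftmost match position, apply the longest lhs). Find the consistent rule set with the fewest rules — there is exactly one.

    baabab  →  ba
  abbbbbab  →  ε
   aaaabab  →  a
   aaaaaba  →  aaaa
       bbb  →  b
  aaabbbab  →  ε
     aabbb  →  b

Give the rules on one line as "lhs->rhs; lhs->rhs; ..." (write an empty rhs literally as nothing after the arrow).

aab->; ab->a; bb->b

  | baabab => bab => ba
  | abbbbbab => abbbbab => abbbab => abbab => abab => aab => ε
  | aaaabab => aaab => a
  | aaaaaba => aaaa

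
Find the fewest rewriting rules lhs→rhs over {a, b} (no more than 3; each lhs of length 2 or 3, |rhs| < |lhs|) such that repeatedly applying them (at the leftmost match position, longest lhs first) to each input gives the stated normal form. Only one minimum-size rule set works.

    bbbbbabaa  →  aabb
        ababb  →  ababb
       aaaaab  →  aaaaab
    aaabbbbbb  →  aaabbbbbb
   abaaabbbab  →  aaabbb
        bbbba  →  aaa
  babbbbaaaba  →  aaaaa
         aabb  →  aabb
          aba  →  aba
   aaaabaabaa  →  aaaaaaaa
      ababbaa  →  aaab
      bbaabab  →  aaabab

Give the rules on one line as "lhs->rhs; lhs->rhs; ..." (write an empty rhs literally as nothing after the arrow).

  | bbbbbabaa => bbbaabaa => baaabaa => ababaa => abaab => aabb
  | ababb
  | aaaaab
  | aaabbbbbb

baa->ab; bba->aa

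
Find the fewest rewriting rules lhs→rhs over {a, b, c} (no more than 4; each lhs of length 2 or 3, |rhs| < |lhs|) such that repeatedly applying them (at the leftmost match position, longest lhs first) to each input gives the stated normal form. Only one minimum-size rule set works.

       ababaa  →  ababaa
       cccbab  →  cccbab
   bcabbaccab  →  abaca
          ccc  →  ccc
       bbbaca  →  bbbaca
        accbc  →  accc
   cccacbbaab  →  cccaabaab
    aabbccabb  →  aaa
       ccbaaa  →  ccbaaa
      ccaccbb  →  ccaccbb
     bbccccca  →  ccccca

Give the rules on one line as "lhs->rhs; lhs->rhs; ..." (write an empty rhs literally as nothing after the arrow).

acb->aa; bc->c; cab->a

  | ababaa
  | cccbab
  | bcabbaccab => cabbaccab => abaccab => abaca
  | ccc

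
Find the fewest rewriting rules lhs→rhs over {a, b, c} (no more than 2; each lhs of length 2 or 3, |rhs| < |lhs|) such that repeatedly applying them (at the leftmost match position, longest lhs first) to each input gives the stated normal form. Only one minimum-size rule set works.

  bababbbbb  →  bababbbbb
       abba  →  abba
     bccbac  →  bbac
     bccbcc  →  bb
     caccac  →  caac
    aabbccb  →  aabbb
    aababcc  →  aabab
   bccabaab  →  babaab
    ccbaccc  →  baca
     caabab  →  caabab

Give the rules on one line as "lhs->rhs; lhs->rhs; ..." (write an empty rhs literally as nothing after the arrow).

  | bababbbbb
  | abba
  | bccbac => bbac
  | bccbcc => bbcc => bb

cc->; ccc->ca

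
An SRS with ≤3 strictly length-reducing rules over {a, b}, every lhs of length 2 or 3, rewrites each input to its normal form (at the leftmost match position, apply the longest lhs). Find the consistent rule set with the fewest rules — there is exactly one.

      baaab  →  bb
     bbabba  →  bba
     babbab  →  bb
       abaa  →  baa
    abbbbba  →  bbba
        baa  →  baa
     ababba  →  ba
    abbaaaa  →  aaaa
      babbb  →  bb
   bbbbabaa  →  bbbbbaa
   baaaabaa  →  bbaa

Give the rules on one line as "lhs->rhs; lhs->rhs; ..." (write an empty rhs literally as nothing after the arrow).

ab->b; abb->

  | baaab => baab => bab => bb
  | bbabba => bba
  | babbab => bab => bb
  | abaa => baa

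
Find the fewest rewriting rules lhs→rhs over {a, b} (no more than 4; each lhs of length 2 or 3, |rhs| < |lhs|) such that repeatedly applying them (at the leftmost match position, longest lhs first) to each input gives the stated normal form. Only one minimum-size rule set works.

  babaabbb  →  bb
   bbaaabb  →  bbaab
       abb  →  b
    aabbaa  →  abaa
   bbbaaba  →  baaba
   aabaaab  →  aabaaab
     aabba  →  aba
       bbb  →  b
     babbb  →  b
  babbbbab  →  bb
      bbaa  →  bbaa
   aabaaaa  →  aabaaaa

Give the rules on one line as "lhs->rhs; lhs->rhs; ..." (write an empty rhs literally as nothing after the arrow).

  | babaabbb => baabbb => babb => bb
  | bbaaabb => bbaab
  | abb => b
  | aabbaa => abaa

abb->b; bab->b; bbb->b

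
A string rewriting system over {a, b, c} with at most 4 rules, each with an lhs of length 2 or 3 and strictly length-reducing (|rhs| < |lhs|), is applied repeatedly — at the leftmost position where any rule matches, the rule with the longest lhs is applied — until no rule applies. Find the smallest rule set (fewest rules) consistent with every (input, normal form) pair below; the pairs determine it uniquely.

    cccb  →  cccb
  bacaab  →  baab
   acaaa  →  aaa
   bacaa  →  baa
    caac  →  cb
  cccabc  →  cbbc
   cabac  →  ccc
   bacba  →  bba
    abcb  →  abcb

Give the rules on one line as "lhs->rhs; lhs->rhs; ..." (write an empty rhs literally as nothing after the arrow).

aac->b; aba->c; ac->; cca->b

  | cccb
  | bacaab => baab
  | acaaa => aaa
  | bacaa => baa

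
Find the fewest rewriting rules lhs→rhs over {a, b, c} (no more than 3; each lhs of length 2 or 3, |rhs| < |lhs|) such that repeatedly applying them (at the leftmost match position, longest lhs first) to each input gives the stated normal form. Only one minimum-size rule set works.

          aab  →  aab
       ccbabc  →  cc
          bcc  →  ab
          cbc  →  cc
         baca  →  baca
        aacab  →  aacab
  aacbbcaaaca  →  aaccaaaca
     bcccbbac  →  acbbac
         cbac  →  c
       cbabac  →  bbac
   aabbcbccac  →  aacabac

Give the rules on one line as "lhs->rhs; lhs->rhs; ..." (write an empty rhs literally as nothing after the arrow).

bc->c; bcc->ab; cba->b

  | aab
  | ccbabc => cbbc => cbc => cc
  | bcc => ab
  | cbc => cc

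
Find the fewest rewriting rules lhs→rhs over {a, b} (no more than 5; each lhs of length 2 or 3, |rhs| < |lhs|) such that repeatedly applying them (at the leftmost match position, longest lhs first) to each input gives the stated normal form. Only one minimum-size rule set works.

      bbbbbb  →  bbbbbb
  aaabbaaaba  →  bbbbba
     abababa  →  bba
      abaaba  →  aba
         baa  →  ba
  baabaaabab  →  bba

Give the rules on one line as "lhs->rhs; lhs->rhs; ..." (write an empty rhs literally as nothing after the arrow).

aa->a; aaa->b; aab->; bab->a

  | bbbbbb
  | aaabbaaaba => bbbaaaba => bbbbba
  | abababa => aaaba => bba
  | abaaba => aba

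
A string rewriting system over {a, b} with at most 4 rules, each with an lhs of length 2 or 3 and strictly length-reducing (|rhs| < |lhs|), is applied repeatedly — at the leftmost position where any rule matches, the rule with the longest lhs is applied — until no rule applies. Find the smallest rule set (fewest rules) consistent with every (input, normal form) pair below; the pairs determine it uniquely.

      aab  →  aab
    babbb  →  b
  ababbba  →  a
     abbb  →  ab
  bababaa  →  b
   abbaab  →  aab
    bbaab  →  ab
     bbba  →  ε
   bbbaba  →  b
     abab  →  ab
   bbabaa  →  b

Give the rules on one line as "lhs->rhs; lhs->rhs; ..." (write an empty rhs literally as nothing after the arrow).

  | aab
  | babbb => bbbb => bbb => bb => b
  | ababbba => abbbba => abbba => abba => a
  | abbb => abb => ab

ba->b; bb->b; bba->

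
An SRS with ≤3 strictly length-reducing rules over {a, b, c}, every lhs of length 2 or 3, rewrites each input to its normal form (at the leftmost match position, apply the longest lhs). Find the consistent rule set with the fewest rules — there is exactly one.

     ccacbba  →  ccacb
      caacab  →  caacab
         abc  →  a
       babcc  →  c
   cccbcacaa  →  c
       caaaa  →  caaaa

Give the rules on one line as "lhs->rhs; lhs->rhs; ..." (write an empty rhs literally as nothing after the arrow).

ba->; bc->; cbc->bb

  | ccacbba => ccacb
  | caacab
  | abc => a
  | babcc => bcc => c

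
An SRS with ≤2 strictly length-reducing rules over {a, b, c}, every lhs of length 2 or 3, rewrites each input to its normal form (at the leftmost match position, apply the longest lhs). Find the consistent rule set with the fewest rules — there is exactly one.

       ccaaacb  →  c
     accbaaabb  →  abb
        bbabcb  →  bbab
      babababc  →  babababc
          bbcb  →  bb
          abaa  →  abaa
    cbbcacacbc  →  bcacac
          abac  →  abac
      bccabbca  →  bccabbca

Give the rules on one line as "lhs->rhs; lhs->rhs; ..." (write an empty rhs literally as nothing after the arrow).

  | ccaaacb => ccbcb => ccb => c
  | accbaaabb => acaaabb => acbbb => abb
  | bbabcb => bbab
  | babababc

aaa->b; cb->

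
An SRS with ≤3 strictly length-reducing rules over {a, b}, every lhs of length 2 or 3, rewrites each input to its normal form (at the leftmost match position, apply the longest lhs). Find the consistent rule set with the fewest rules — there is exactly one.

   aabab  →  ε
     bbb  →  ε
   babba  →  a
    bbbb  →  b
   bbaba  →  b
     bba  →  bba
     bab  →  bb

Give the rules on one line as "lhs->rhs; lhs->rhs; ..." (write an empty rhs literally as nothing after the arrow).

ab->b; aba->bb; bbb->

  | aabab => abbb => bbb => ε
  | bbb => ε
  | babba => bbba => a
  | bbbb => b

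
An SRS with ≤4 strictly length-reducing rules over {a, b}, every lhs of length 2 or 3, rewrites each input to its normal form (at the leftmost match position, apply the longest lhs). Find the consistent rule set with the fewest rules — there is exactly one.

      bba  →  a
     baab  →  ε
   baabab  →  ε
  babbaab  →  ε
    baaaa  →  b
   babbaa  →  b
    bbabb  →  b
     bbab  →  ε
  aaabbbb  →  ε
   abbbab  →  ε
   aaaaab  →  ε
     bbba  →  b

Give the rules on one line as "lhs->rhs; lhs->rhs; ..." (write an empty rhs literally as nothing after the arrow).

  | bba => a
  | baab => bab => bb => ε
  | baabab => babab => bbab => ab => ε
  | babbaab => bbbaab => baab => bab => bb => ε

aab->bb; ab->; ba->b; bb->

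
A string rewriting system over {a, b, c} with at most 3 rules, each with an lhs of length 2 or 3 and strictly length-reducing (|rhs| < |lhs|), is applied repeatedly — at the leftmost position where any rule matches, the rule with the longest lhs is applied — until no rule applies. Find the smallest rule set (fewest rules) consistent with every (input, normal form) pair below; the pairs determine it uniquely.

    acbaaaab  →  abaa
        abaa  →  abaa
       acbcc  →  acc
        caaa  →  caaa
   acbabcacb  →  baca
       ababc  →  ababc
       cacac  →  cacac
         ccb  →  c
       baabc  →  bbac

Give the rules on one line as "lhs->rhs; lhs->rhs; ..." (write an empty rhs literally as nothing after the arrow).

  | acbaaaab => aaaaab => aaaba => abaa
  | abaa
  | acbcc => acc
  | caaa

aab->ba; cb->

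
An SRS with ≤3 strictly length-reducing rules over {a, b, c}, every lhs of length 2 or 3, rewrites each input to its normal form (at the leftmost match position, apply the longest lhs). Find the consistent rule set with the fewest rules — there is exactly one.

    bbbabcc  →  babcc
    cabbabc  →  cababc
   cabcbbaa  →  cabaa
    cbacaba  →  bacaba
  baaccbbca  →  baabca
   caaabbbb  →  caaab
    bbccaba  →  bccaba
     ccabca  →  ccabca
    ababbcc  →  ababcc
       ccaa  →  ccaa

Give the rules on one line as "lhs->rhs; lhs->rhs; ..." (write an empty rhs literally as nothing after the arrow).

  | bbbabcc => bbabcc => babcc
  | cabbabc => cababc
  | cabcbbaa => cabbbaa => cabbaa => cabaa
  | cbacaba => bacaba

bb->b; cb->b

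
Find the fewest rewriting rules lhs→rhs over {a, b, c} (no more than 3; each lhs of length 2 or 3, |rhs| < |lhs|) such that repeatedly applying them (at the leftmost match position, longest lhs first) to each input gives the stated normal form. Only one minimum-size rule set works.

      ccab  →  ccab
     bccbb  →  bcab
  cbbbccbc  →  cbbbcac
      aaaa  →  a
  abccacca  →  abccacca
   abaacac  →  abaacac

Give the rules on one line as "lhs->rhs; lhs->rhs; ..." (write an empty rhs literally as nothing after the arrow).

  | ccab
  | bccbb => bcab
  | cbbbccbc => cbbbcac
  | aaaa => a

aaa->; ccb->ca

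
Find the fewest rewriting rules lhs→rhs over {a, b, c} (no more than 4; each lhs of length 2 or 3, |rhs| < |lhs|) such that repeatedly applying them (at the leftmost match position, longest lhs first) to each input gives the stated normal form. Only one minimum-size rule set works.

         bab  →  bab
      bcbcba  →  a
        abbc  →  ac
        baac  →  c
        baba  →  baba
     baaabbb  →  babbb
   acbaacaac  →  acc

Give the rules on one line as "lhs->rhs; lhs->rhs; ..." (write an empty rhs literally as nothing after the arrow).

  | bab
  | bcbcba => cbcba => cba => a
  | abbc => abc => ac
  | baac => bc => c

aa->; bc->c; cb->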